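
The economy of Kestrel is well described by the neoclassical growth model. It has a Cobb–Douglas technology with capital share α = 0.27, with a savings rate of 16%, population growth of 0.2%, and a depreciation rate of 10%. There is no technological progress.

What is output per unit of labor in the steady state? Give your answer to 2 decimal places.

y* = 1.18

In steady state, investment equals break-even investment: s·k^α = (n + δ)·k.
Rearranging, k^(1−α) = s / (n + δ).
k^0.73 = 0.16 / (0.002 + 0.100) = 0.16 / 0.102 = 1.5686
k* = 1.5686^(1/0.73) ≈ 1.8528
y* = (k*)^α = 1.8528^0.27 ≈ 1.1812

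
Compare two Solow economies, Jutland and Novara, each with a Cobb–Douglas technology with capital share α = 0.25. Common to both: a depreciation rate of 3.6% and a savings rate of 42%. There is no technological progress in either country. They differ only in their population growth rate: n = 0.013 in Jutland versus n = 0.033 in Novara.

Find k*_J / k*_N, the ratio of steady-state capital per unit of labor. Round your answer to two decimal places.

k*_J / k*_N ≈ 1.58

Steady-state k* = [s/(n + δ)]^(1/(1−α)), so the ratio is [ (s_J/(n + δ)_J) / (s_N/(n + δ)_N) ]^1.3333.
s_J/(n + δ)_J = 0.42/0.049 = 8.5714; s_N/(n + δ)_N = 0.42/0.069 = 6.0870.
Ratio = (8.5714/6.0870)^1.3333 = 1.4081^1.3333 ≈ 1.5782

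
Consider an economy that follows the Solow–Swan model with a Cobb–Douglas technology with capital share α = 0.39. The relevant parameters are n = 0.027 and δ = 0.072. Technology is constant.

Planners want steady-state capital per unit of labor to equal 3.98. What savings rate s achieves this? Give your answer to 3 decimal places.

s ≈ 0.230

In steady state, investment equals break-even investment: s·k^α = (n + δ)·k.
So s / (n + δ) = (k*)^(1−α) = 3.98^0.61 = 2.3224.
Therefore s = 2.3224 × (n + δ) = 2.3224 × 0.099 = 0.2299.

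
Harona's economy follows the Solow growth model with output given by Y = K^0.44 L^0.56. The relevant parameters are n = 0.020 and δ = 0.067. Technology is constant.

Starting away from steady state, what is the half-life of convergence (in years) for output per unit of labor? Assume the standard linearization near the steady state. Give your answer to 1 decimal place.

Near the steady state the convergence rate is λ = (1 − α)(n + δ).
λ = (1 − 0.44) × 0.087 = 0.56 × 0.087 = 0.04872
Half-life = ln 2 / λ = 0.6931 / 0.04872 ≈ 14.23 years

half-life ≈ 14.2 years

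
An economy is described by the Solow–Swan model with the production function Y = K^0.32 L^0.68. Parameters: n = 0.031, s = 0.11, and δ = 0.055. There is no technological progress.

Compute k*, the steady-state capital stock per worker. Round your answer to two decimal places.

At the steady state, Δk = 0, so s·k^α = (n + δ)·k.
Rearranging, k^(1−α) = s / (n + δ).
k^0.68 = 0.11 / (0.031 + 0.055) = 0.11 / 0.086 = 1.2791
k* = 1.2791^(1/0.68) ≈ 1.4362

k* = 1.44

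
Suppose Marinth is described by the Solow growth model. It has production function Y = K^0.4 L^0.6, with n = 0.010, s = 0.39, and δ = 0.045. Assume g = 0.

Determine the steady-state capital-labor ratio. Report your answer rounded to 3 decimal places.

k* = 26.172

In steady state, investment equals break-even investment: s·k^α = (n + δ)·k.
Rearranging, k^(1−α) = s / (n + δ).
k^0.6 = 0.39 / (0.010 + 0.045) = 0.39 / 0.055 = 7.0909
k* = 7.0909^(1/0.6) ≈ 26.1719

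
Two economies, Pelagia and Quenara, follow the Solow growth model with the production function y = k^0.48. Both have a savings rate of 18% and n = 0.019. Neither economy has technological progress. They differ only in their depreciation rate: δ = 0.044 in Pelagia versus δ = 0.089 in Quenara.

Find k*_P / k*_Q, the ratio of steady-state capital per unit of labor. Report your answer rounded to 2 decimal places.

ratio ≈ 2.82

Steady-state k* = [s/(n + δ)]^(1/(1−α)), so the ratio is [ (s_P/(n + δ)_P) / (s_Q/(n + δ)_Q) ]^1.9231.
s_P/(n + δ)_P = 0.18/0.063 = 2.8571; s_Q/(n + δ)_Q = 0.18/0.108 = 1.6667.
Ratio = (2.8571/1.6667)^1.9231 = 1.7142^1.9231 ≈ 2.8192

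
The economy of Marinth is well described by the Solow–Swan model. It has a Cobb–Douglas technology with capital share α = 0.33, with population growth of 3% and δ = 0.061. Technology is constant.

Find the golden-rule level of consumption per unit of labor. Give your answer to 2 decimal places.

At the golden rule, f'(k) = n + δ, so α·k^(α−1) = n + δ and k_gold = (α/(n + δ))^(1/(1−α)).
k_gold = (0.33/0.091)^(1/0.67) = 3.6264^1.4925 ≈ 6.8394
c_gold = f(k_gold) − (n + δ)·k_gold = 1.8861 − 0.091×6.8394 ≈ 1.2637

c_gold ≈ 1.26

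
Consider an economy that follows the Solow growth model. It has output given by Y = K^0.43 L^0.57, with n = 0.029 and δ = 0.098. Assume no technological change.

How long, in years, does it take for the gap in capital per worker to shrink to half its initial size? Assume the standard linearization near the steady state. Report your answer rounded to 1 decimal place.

Near the steady state the convergence rate is λ = (1 − α)(n + δ).
λ = (1 − 0.43) × 0.127 = 0.57 × 0.127 = 0.07239
Half-life = ln 2 / λ = 0.6931 / 0.07239 ≈ 9.57 years

about 9.6 years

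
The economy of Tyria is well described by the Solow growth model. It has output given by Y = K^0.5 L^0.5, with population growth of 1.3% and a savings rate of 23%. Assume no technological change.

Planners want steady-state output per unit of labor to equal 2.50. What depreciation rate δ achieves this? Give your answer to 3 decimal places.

In steady state, investment equals break-even investment: s·k^α = (n + δ)·k.
Since y* = [s/(n + δ)]^(α/(1−α)), we have s/(n + δ) = (y*)^((1−α)/α) = 2.50^1 = 2.5000.
Therefore n + δ = s / 2.5000 = 0.23 / 2.5000 = 0.0920, so δ = 0.0920 − 0.013 = 0.0790.

δ ≈ 0.079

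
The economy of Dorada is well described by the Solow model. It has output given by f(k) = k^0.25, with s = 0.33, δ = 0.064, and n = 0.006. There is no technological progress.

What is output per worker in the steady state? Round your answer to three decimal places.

Steady state requires s·f(k) = (n + δ)·k, i.e. s·k^α = (n + δ)·k.
Dividing both sides by k: k^(1−α) = s / (n + δ).
k^0.75 = 0.33 / (0.006 + 0.064) = 0.33 / 0.070 = 4.7143
k* = 4.7143^(1/0.75) ≈ 7.9048
y* = (k*)^α = 7.9048^0.25 ≈ 1.6768

y* ≈ 1.677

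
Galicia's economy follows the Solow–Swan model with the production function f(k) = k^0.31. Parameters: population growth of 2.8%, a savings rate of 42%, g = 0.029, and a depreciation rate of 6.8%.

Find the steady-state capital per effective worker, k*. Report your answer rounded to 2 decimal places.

At the steady state, Δk = 0, so s·k^α = (n + g + δ)·k.
Dividing both sides by k: k^(1−α) = s / (n + g + δ).
k^0.69 = 0.42 / (0.028 + 0.029 + 0.068) = 0.42 / 0.125 = 3.3600
k* = 3.3600^(1/0.69) ≈ 5.7918

k* = 5.79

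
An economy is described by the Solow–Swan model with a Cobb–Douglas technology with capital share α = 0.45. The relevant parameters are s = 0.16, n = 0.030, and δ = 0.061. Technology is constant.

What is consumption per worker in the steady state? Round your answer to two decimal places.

c* = 1.33

In steady state, investment equals break-even investment: s·k^α = (n + δ)·k.
Rearranging, k^(1−α) = s / (n + δ).
k^0.55 = 0.16 / (0.030 + 0.061) = 0.16 / 0.091 = 1.7582
k* = 1.7582^(1/0.55) ≈ 2.7898
y* = (k*)^α = 2.7898^0.45 ≈ 1.5867
c* = (1 − s)·y* = (1 − 0.16) × 1.5867 ≈ 1.3328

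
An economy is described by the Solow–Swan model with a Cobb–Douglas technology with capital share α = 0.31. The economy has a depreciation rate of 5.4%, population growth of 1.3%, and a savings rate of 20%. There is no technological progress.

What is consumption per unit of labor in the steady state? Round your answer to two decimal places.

Steady state requires s·f(k) = (n + δ)·k, i.e. s·k^α = (n + δ)·k.
Rearranging, k^(1−α) = s / (n + δ).
k^0.69 = 0.20 / (0.013 + 0.054) = 0.20 / 0.067 = 2.9851
k* = 2.9851^(1/0.69) ≈ 4.8792
y* = (k*)^α = 4.8792^0.31 ≈ 1.6345
c* = (1 − s)·y* = (1 − 0.20) × 1.6345 ≈ 1.3076

c* ≈ 1.31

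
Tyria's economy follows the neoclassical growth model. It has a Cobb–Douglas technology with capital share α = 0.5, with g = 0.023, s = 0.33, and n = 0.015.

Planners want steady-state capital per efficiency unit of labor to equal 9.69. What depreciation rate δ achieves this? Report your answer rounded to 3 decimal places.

At the steady state, Δk = 0, so s·k^α = (n + g + δ)·k.
So s / (n + g + δ) = (k*)^(1−α) = 9.69^0.5 = 3.1129.
Therefore n + g + δ = s / 3.1129 = 0.33 / 3.1129 = 0.1060, so δ = 0.1060 − 0.038 = 0.0680.

δ ≈ 0.068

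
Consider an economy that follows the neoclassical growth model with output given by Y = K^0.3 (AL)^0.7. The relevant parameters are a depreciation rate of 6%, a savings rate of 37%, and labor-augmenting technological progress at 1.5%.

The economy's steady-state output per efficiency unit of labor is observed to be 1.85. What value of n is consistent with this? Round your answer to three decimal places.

Steady state requires s·f(k) = (n + g + δ)·k, i.e. s·k^α = (n + g + δ)·k.
Since y* = [s/(n + g + δ)]^(α/(1−α)), we have s/(n + g + δ) = (y*)^((1−α)/α) = 1.85^2.3333 = 4.2014.
Therefore n + g + δ = s / 4.2014 = 0.37 / 4.2014 = 0.0881, so n = 0.0881 − 0.075 = 0.0131.

n ≈ 0.013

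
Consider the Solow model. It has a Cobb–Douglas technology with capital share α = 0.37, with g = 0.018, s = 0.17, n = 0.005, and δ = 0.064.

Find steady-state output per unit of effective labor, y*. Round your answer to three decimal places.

y* = 1.482

At the steady state, Δk = 0, so s·k^α = (n + g + δ)·k.
Dividing both sides by k: k^(1−α) = s / (n + g + δ).
k^0.63 = 0.17 / (0.005 + 0.018 + 0.064) = 0.17 / 0.087 = 1.9540
k* = 1.9540^(1/0.63) ≈ 2.8959
y* = (k*)^α = 2.8959^0.37 ≈ 1.4820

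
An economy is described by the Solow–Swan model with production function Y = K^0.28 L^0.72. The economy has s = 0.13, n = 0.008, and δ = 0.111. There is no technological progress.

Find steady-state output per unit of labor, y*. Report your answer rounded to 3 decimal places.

Steady state requires s·f(k) = (n + δ)·k, i.e. s·k^α = (n + δ)·k.
Rearranging, k^(1−α) = s / (n + δ).
k^0.72 = 0.13 / (0.008 + 0.111) = 0.13 / 0.119 = 1.0924
k* = 1.0924^(1/0.72) ≈ 1.1306
y* = (k*)^α = 1.1306^0.28 ≈ 1.0350

y* ≈ 1.035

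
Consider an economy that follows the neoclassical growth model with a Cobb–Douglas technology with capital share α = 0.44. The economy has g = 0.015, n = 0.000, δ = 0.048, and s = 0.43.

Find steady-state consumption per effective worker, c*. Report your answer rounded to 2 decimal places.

c* = 2.58

In steady state, investment equals break-even investment: s·k^α = (n + g + δ)·k.
Rearranging, k^(1−α) = s / (n + g + δ).
k^0.56 = 0.43 / (0.000 + 0.015 + 0.048) = 0.43 / 0.063 = 6.8254
k* = 6.8254^(1/0.56) ≈ 30.8684
y* = (k*)^α = 30.8684^0.44 ≈ 4.5226
c* = (1 − s)·y* = (1 − 0.43) × 4.5226 ≈ 2.5779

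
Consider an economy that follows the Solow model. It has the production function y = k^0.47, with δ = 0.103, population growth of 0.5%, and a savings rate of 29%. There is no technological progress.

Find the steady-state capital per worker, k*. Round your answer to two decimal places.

In steady state, investment equals break-even investment: s·k^α = (n + δ)·k.
Dividing both sides by k: k^(1−α) = s / (n + δ).
k^0.53 = 0.29 / (0.005 + 0.103) = 0.29 / 0.108 = 2.6852
k* = 2.6852^(1/0.53) ≈ 6.4475

k* = 6.45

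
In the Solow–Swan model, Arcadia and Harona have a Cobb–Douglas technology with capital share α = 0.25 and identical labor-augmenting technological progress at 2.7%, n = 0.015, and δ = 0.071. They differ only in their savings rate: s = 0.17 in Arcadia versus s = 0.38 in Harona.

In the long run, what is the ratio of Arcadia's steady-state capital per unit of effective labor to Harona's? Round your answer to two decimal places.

ratio ≈ 0.34

Steady-state k* = [s/(n + g + δ)]^(1/(1−α)), so the ratio is [ (s_A/(n + g + δ)_A) / (s_H/(n + g + δ)_H) ]^1.3333.
s_A/(n + g + δ)_A = 0.17/0.113 = 1.5044; s_H/(n + g + δ)_H = 0.38/0.113 = 3.3628.
Ratio = (1.5044/3.3628)^1.3333 = 0.4474^1.3333 ≈ 0.3422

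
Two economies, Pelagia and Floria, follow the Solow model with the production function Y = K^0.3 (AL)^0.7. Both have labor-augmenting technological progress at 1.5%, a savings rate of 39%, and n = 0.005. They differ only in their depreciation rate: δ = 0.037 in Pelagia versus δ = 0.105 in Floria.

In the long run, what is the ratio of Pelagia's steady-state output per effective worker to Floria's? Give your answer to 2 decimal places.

Steady-state y* = [s/(n + g + δ)]^(α/(1−α)), so the ratio is [ (s_P/(n + g + δ)_P) / (s_F/(n + g + δ)_F) ]^0.4286.
s_P/(n + g + δ)_P = 0.39/0.057 = 6.8421; s_F/(n + g + δ)_F = 0.39/0.125 = 3.1200.
Ratio = (6.8421/3.1200)^0.4286 = 2.1930^0.4286 ≈ 1.4001

y*_P / y*_F ≈ 1.40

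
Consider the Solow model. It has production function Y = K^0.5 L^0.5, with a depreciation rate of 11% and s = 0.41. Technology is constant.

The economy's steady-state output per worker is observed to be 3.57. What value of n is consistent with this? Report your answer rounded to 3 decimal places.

n ≈ 0.005

In steady state, investment equals break-even investment: s·k^α = (n + δ)·k.
Since y* = [s/(n + δ)]^(α/(1−α)), we have s/(n + δ) = (y*)^((1−α)/α) = 3.57^1 = 3.5700.
Therefore n + δ = s / 3.5700 = 0.41 / 3.5700 = 0.1148, so n = 0.1148 − 0.110 = 0.0048.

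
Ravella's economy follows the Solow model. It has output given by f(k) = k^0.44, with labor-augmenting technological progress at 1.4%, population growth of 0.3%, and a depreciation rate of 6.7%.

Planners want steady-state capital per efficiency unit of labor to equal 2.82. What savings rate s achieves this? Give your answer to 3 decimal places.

s ≈ 0.150

In steady state, investment equals break-even investment: s·k^α = (n + g + δ)·k.
So s / (n + g + δ) = (k*)^(1−α) = 2.82^0.56 = 1.7871.
Therefore s = 1.7871 × (n + g + δ) = 1.7871 × 0.084 = 0.1501.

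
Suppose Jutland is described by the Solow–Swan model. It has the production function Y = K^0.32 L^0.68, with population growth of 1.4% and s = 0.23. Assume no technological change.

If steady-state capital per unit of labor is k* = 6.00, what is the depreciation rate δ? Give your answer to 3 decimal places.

Steady state requires s·f(k) = (n + δ)·k, i.e. s·k^α = (n + δ)·k.
So s / (n + δ) = (k*)^(1−α) = 6.00^0.68 = 3.3818.
Therefore n + δ = s / 3.3818 = 0.23 / 3.3818 = 0.0680, so δ = 0.0680 − 0.014 = 0.0540.

δ ≈ 0.054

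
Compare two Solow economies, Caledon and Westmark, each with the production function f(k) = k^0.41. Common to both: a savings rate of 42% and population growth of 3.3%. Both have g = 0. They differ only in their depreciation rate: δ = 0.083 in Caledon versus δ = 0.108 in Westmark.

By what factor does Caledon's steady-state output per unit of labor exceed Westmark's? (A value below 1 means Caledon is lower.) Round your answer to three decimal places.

Steady-state y* = [s/(n + δ)]^(α/(1−α)), so the ratio is [ (s_C/(n + δ)_C) / (s_W/(n + δ)_W) ]^0.6949.
s_C/(n + δ)_C = 0.42/0.116 = 3.6207; s_W/(n + δ)_W = 0.42/0.141 = 2.9787.
Ratio = (3.6207/2.9787)^0.6949 = 1.2155^0.6949 ≈ 1.1452

ratio ≈ 1.145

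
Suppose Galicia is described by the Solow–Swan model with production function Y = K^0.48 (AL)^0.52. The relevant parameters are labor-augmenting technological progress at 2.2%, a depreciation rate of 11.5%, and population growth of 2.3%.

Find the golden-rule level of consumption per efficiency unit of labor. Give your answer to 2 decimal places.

c_gold ≈ 1.43

At the golden rule, f'(k) = n + g + δ, so α·k^(α−1) = n + g + δ and k_gold = (α/(n + g + δ))^(1/(1−α)).
k_gold = (0.48/0.160)^(1/0.52) = 3.0000^1.9231 ≈ 8.2709
c_gold = f(k_gold) − (n + g + δ)·k_gold = 2.7569 − 0.160×8.2709 ≈ 1.4336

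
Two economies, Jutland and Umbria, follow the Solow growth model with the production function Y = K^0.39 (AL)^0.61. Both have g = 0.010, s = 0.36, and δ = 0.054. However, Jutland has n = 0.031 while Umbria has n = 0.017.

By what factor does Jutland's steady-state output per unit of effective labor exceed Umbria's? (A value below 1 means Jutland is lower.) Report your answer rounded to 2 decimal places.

Steady-state y* = [s/(n + g + δ)]^(α/(1−α)), so the ratio is [ (s_J/(n + g + δ)_J) / (s_U/(n + g + δ)_U) ]^0.6393.
s_J/(n + g + δ)_J = 0.36/0.095 = 3.7895; s_U/(n + g + δ)_U = 0.36/0.081 = 4.4444.
Ratio = (3.7895/4.4444)^0.6393 = 0.8526^0.6393 ≈ 0.9031

ratio ≈ 0.90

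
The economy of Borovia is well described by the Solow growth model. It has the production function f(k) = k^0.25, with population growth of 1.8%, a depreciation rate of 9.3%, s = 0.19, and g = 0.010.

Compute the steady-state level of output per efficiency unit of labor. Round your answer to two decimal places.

y* ≈ 1.16

Steady state requires s·f(k) = (n + g + δ)·k, i.e. s·k^α = (n + g + δ)·k.
Rearranging, k^(1−α) = s / (n + g + δ).
k^0.75 = 0.19 / (0.018 + 0.010 + 0.093) = 0.19 / 0.121 = 1.5702
k* = 1.5702^(1/0.75) ≈ 1.8250
y* = (k*)^α = 1.8250^0.25 ≈ 1.1623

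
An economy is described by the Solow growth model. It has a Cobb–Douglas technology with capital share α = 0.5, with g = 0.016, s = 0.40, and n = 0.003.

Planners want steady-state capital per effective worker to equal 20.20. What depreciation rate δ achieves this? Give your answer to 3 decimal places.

At the steady state, Δk = 0, so s·k^α = (n + g + δ)·k.
So s / (n + g + δ) = (k*)^(1−α) = 20.20^0.5 = 4.4944.
Therefore n + g + δ = s / 4.4944 = 0.40 / 4.4944 = 0.0890, so δ = 0.0890 − 0.019 = 0.0700.

δ ≈ 0.070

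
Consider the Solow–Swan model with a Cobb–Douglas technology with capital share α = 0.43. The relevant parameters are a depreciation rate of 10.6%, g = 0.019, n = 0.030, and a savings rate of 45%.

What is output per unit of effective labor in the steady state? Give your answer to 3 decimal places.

At the steady state, Δk = 0, so s·k^α = (n + g + δ)·k.
Rearranging, k^(1−α) = s / (n + g + δ).
k^0.57 = 0.45 / (0.030 + 0.019 + 0.106) = 0.45 / 0.155 = 2.9032
k* = 2.9032^(1/0.57) ≈ 6.4873
y* = (k*)^α = 6.4873^0.43 ≈ 2.2345

y* = 2.235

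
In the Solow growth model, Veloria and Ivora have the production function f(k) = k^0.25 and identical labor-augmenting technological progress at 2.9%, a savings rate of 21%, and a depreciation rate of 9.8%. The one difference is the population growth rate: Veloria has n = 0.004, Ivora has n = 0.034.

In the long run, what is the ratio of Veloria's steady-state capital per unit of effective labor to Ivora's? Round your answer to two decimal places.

k*_V / k*_I ≈ 1.32

Steady-state k* = [s/(n + g + δ)]^(1/(1−α)), so the ratio is [ (s_V/(n + g + δ)_V) / (s_I/(n + g + δ)_I) ]^1.3333.
s_V/(n + g + δ)_V = 0.21/0.131 = 1.6031; s_I/(n + g + δ)_I = 0.21/0.161 = 1.3043.
Ratio = (1.6031/1.3043)^1.3333 = 1.2291^1.3333 ≈ 1.3166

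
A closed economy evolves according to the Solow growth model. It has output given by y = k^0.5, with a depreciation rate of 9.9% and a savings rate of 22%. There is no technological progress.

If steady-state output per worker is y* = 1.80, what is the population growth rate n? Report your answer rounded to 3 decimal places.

n ≈ 0.023

In steady state, investment equals break-even investment: s·k^α = (n + δ)·k.
Since y* = [s/(n + δ)]^(α/(1−α)), we have s/(n + δ) = (y*)^((1−α)/α) = 1.80^1 = 1.8000.
Therefore n + δ = s / 1.8000 = 0.22 / 1.8000 = 0.1222, so n = 0.1222 − 0.099 = 0.0232.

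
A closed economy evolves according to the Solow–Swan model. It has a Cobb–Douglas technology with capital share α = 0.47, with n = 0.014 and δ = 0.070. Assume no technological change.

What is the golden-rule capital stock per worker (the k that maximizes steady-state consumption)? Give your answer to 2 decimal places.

k_gold ≈ 25.76

The golden rule sets f'(k) = n + δ, i.e. α·k^(α−1) = n + δ.
So k^(1−α) = α / (n + δ) = 0.47 / 0.084 = 5.5952.
k_gold = 5.5952^(1/0.53) ≈ 25.7616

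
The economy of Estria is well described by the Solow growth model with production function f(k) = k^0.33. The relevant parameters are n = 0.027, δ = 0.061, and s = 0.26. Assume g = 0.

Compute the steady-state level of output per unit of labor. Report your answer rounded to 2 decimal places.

In steady state, investment equals break-even investment: s·k^α = (n + δ)·k.
Rearranging, k^(1−α) = s / (n + δ).
k^0.67 = 0.26 / (0.027 + 0.061) = 0.26 / 0.088 = 2.9545
k* = 2.9545^(1/0.67) ≈ 5.0375
y* = (k*)^α = 5.0375^0.33 ≈ 1.7050

y* ≈ 1.71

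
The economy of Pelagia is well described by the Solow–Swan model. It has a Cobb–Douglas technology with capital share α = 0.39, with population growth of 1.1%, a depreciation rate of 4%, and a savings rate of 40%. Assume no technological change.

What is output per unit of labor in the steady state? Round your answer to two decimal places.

y* = 3.73

Steady state requires s·f(k) = (n + δ)·k, i.e. s·k^α = (n + δ)·k.
Dividing both sides by k: k^(1−α) = s / (n + δ).
k^0.61 = 0.40 / (0.011 + 0.040) = 0.40 / 0.051 = 7.8431
k* = 7.8431^(1/0.61) ≈ 29.2667
y* = (k*)^α = 29.2667^0.39 ≈ 3.7315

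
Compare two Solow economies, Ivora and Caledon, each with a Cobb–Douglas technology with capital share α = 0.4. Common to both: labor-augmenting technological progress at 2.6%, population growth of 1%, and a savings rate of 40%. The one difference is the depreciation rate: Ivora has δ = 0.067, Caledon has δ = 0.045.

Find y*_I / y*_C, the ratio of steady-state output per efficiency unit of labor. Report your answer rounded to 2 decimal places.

Steady-state y* = [s/(n + g + δ)]^(α/(1−α)), so the ratio is [ (s_I/(n + g + δ)_I) / (s_C/(n + g + δ)_C) ]^0.6667.
s_I/(n + g + δ)_I = 0.40/0.103 = 3.8835; s_C/(n + g + δ)_C = 0.40/0.081 = 4.9383.
Ratio = (3.8835/4.9383)^0.6667 = 0.7864^0.6667 ≈ 0.8520

y*_I / y*_C ≈ 0.85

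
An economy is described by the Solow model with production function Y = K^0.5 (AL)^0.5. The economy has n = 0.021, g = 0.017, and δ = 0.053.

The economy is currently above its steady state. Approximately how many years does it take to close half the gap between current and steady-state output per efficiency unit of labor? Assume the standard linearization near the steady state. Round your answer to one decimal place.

t_½ ≈ 15.2 years

Near the steady state the convergence rate is λ = (1 − α)(n + g + δ).
λ = (1 − 0.5) × 0.091 = 0.5 × 0.091 = 0.0455
Half-life = ln 2 / λ = 0.6931 / 0.0455 ≈ 15.23 years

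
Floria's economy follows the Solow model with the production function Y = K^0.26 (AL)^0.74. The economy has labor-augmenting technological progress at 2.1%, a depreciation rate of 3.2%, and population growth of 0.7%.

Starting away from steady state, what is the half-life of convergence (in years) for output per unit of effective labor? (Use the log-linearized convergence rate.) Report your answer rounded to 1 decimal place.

t_½ ≈ 15.6 years

Near the steady state the convergence rate is λ = (1 − α)(n + g + δ).
λ = (1 − 0.26) × 0.060 = 0.74 × 0.060 = 0.0444
Half-life = ln 2 / λ = 0.6931 / 0.0444 ≈ 15.61 years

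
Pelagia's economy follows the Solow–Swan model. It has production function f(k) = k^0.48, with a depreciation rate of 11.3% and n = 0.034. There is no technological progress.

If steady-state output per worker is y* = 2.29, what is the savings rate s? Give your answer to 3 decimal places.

s ≈ 0.361

At the steady state, Δk = 0, so s·k^α = (n + δ)·k.
Since y* = [s/(n + δ)]^(α/(1−α)), we have s/(n + δ) = (y*)^((1−α)/α) = 2.29^1.0833 = 2.4536.
Therefore s = 2.4536 × (n + δ) = 2.4536 × 0.147 = 0.3607.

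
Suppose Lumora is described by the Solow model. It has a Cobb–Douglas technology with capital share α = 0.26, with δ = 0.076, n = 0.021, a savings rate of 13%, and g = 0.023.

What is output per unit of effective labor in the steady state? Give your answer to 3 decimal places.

y* ≈ 1.029

In steady state, investment equals break-even investment: s·k^α = (n + g + δ)·k.
Dividing both sides by k: k^(1−α) = s / (n + g + δ).
k^0.74 = 0.13 / (0.021 + 0.023 + 0.076) = 0.13 / 0.120 = 1.0833
k* = 1.0833^(1/0.74) ≈ 1.1142
y* = (k*)^α = 1.1142^0.26 ≈ 1.0285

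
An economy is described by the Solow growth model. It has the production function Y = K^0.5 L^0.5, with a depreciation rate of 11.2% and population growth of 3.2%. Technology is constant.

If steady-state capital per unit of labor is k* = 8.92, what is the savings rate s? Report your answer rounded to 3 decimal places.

s ≈ 0.430

At the steady state, Δk = 0, so s·k^α = (n + δ)·k.
So s / (n + δ) = (k*)^(1−α) = 8.92^0.5 = 2.9866.
Therefore s = 2.9866 × (n + δ) = 2.9866 × 0.144 = 0.4301.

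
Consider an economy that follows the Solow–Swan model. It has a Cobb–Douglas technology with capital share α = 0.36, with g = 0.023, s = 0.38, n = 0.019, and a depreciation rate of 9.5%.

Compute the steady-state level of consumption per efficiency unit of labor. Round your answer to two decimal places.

c* ≈ 1.10

In steady state, investment equals break-even investment: s·k^α = (n + g + δ)·k.
Rearranging, k^(1−α) = s / (n + g + δ).
k^0.64 = 0.38 / (0.019 + 0.023 + 0.095) = 0.38 / 0.137 = 2.7737
k* = 2.7737^(1/0.64) ≈ 4.9236
y* = (k*)^α = 4.9236^0.36 ≈ 1.7751
c* = (1 − s)·y* = (1 − 0.38) × 1.7751 ≈ 1.1006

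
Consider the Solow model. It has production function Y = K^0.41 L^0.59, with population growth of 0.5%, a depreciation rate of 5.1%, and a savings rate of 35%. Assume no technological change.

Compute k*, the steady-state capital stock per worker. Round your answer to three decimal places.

Steady state requires s·f(k) = (n + δ)·k, i.e. s·k^α = (n + δ)·k.
Rearranging, k^(1−α) = s / (n + δ).
k^0.59 = 0.35 / (0.005 + 0.051) = 0.35 / 0.056 = 6.2500
k* = 6.2500^(1/0.59) ≈ 22.3331

k* = 22.333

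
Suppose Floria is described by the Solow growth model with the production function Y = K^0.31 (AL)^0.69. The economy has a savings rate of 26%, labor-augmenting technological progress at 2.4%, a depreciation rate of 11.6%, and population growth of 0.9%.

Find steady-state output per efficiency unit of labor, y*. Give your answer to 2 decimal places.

y* ≈ 1.28

In steady state, investment equals break-even investment: s·k^α = (n + g + δ)·k.
Rearranging, k^(1−α) = s / (n + g + δ).
k^0.69 = 0.26 / (0.009 + 0.024 + 0.116) = 0.26 / 0.149 = 1.7450
k* = 1.7450^(1/0.69) ≈ 2.2409
y* = (k*)^α = 2.2409^0.31 ≈ 1.2842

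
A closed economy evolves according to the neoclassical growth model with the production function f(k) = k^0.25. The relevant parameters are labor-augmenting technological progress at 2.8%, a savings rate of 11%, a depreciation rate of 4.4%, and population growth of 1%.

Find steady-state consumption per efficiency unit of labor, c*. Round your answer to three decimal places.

In steady state, investment equals break-even investment: s·k^α = (n + g + δ)·k.
Rearranging, k^(1−α) = s / (n + g + δ).
k^0.75 = 0.11 / (0.010 + 0.028 + 0.044) = 0.11 / 0.082 = 1.3415
k* = 1.3415^(1/0.75) ≈ 1.4795
y* = (k*)^α = 1.4795^0.25 ≈ 1.1029
c* = (1 − s)·y* = (1 − 0.11) × 1.1029 ≈ 0.9816

c* ≈ 0.982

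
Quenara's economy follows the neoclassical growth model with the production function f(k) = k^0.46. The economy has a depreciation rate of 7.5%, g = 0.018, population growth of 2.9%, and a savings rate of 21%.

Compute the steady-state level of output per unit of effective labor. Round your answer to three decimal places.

At the steady state, Δk = 0, so s·k^α = (n + g + δ)·k.
Rearranging, k^(1−α) = s / (n + g + δ).
k^0.54 = 0.21 / (0.029 + 0.018 + 0.075) = 0.21 / 0.122 = 1.7213
k* = 1.7213^(1/0.54) ≈ 2.7338
y* = (k*)^α = 2.7338^0.46 ≈ 1.5882

y* = 1.588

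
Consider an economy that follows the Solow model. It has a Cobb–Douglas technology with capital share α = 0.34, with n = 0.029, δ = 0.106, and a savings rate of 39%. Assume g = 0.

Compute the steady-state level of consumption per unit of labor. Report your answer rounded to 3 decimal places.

c* ≈ 1.054

At the steady state, Δk = 0, so s·k^α = (n + δ)·k.
Rearranging, k^(1−α) = s / (n + δ).
k^0.66 = 0.39 / (0.029 + 0.106) = 0.39 / 0.135 = 2.8889
k* = 2.8889^(1/0.66) ≈ 4.9898
y* = (k*)^α = 4.9898^0.34 ≈ 1.7272
c* = (1 − s)·y* = (1 − 0.39) × 1.7272 ≈ 1.0536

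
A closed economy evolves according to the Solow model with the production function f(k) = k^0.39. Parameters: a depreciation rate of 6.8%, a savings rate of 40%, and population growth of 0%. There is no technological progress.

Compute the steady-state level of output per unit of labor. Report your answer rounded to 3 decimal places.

y* = 3.105

Steady state requires s·f(k) = (n + δ)·k, i.e. s·k^α = (n + δ)·k.
Dividing both sides by k: k^(1−α) = s / (n + δ).
k^0.61 = 0.40 / (0.000 + 0.068) = 0.40 / 0.068 = 5.8824
k* = 5.8824^(1/0.61) ≈ 18.2627
y* = (k*)^α = 18.2627^0.39 ≈ 3.1046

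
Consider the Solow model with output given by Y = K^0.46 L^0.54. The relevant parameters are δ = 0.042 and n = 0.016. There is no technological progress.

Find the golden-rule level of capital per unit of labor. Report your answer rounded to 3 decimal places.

The golden rule sets f'(k) = n + δ, i.e. α·k^(α−1) = n + δ.
So k^(1−α) = α / (n + δ) = 0.46 / 0.058 = 7.9310.
k_gold = 7.9310^(1/0.54) ≈ 46.2831

k_gold ≈ 46.283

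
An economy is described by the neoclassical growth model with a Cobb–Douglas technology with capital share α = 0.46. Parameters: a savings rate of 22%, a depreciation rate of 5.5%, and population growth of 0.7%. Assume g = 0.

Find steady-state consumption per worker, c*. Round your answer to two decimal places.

c* ≈ 2.29

In steady state, investment equals break-even investment: s·k^α = (n + δ)·k.
Dividing both sides by k: k^(1−α) = s / (n + δ).
k^0.54 = 0.22 / (0.007 + 0.055) = 0.22 / 0.062 = 3.5484
k* = 3.5484^(1/0.54) ≈ 10.4371
y* = (k*)^α = 10.4371^0.46 ≈ 2.9414
c* = (1 − s)·y* = (1 − 0.22) × 2.9414 ≈ 2.2943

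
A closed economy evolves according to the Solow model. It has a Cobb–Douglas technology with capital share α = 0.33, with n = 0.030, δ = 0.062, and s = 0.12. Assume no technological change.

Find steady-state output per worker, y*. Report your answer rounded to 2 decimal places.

Steady state requires s·f(k) = (n + δ)·k, i.e. s·k^α = (n + δ)·k.
Rearranging, k^(1−α) = s / (n + δ).
k^0.67 = 0.12 / (0.030 + 0.062) = 0.12 / 0.092 = 1.3043
k* = 1.3043^(1/0.67) ≈ 1.4866
y* = (k*)^α = 1.4866^0.33 ≈ 1.1398

y* ≈ 1.14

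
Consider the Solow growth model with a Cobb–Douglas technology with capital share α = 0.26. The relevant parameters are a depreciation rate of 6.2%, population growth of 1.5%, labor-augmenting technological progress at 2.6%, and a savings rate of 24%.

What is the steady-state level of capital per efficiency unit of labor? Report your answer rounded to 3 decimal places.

k* ≈ 3.137

At the steady state, Δk = 0, so s·k^α = (n + g + δ)·k.
Rearranging, k^(1−α) = s / (n + g + δ).
k^0.74 = 0.24 / (0.015 + 0.026 + 0.062) = 0.24 / 0.103 = 2.3301
k* = 2.3301^(1/0.74) ≈ 3.1365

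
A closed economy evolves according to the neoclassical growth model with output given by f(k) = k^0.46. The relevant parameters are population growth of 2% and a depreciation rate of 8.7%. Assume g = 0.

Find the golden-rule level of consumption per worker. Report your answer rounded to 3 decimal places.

At the golden rule, f'(k) = n + δ, so α·k^(α−1) = n + δ and k_gold = (α/(n + δ))^(1/(1−α)).
k_gold = (0.46/0.107)^(1/0.54) = 4.2991^1.8519 ≈ 14.8920
c_gold = f(k_gold) − (n + δ)·k_gold = 3.4638 − 0.107×14.8920 ≈ 1.8704

c_gold ≈ 1.870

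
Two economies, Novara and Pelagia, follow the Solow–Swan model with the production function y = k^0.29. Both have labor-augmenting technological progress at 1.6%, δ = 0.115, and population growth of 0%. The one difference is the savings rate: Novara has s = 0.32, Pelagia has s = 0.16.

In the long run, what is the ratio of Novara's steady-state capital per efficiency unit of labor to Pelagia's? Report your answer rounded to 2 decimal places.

k*_N / k*_P ≈ 2.65

Steady-state k* = [s/(n + g + δ)]^(1/(1−α)), so the ratio is [ (s_N/(n + g + δ)_N) / (s_P/(n + g + δ)_P) ]^1.4085.
s_N/(n + g + δ)_N = 0.32/0.131 = 2.4427; s_P/(n + g + δ)_P = 0.16/0.131 = 1.2214.
Ratio = (2.4427/1.2214)^1.4085 = 1.9999^1.4085 ≈ 2.6544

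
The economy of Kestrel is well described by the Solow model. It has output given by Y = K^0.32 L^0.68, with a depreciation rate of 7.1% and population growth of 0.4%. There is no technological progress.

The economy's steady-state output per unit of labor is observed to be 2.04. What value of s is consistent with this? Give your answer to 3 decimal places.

At the steady state, Δk = 0, so s·k^α = (n + δ)·k.
Since y* = [s/(n + δ)]^(α/(1−α)), we have s/(n + δ) = (y*)^((1−α)/α) = 2.04^2.125 = 4.5495.
Therefore s = 4.5495 × (n + δ) = 4.5495 × 0.075 = 0.3412.

s ≈ 0.341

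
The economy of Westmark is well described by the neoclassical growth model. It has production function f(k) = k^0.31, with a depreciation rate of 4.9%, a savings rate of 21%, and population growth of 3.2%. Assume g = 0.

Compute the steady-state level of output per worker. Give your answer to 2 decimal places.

y* ≈ 1.53

In steady state, investment equals break-even investment: s·k^α = (n + δ)·k.
Dividing both sides by k: k^(1−α) = s / (n + δ).
k^0.69 = 0.21 / (0.032 + 0.049) = 0.21 / 0.081 = 2.5926
k* = 2.5926^(1/0.69) ≈ 3.9776
y* = (k*)^α = 3.9776^0.31 ≈ 1.5342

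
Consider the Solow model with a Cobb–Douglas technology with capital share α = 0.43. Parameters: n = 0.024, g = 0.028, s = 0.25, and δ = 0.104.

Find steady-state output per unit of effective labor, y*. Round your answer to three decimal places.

y* = 1.427

At the steady state, Δk = 0, so s·k^α = (n + g + δ)·k.
Rearranging, k^(1−α) = s / (n + g + δ).
k^0.57 = 0.25 / (0.024 + 0.028 + 0.104) = 0.25 / 0.156 = 1.6026
k* = 1.6026^(1/0.57) ≈ 2.2874
y* = (k*)^α = 2.2874^0.43 ≈ 1.4273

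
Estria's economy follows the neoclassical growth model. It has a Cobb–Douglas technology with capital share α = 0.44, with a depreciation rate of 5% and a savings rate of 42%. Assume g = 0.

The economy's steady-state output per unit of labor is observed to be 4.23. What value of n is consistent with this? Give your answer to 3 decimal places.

n ≈ 0.017

At the steady state, Δk = 0, so s·k^α = (n + δ)·k.
Since y* = [s/(n + δ)]^(α/(1−α)), we have s/(n + δ) = (y*)^((1−α)/α) = 4.23^1.2727 = 6.2682.
Therefore n + δ = s / 6.2682 = 0.42 / 6.2682 = 0.0670, so n = 0.0670 − 0.050 = 0.0170.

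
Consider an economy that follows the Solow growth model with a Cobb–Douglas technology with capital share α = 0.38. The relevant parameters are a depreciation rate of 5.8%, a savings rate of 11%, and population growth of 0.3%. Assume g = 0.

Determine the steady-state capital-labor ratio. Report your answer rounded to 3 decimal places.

k* ≈ 2.588

Steady state requires s·f(k) = (n + δ)·k, i.e. s·k^α = (n + δ)·k.
Dividing both sides by k: k^(1−α) = s / (n + δ).
k^0.62 = 0.11 / (0.003 + 0.058) = 0.11 / 0.061 = 1.8033
k* = 1.8033^(1/0.62) ≈ 2.5883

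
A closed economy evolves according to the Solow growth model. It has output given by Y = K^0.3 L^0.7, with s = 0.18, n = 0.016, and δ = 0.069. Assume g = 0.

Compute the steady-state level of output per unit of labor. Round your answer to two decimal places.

y* ≈ 1.38

Steady state requires s·f(k) = (n + δ)·k, i.e. s·k^α = (n + δ)·k.
Dividing both sides by k: k^(1−α) = s / (n + δ).
k^0.7 = 0.18 / (0.016 + 0.069) = 0.18 / 0.085 = 2.1176
k* = 2.1176^(1/0.7) ≈ 2.9207
y* = (k*)^α = 2.9207^0.3 ≈ 1.3793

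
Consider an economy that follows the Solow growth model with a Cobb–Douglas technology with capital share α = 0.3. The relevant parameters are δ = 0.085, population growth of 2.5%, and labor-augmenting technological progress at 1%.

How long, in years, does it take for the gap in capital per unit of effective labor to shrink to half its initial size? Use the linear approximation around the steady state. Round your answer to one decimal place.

about 8.3 years

Near the steady state the convergence rate is λ = (1 − α)(n + g + δ).
λ = (1 − 0.3) × 0.120 = 0.7 × 0.120 = 0.0840
Half-life = ln 2 / λ = 0.6931 / 0.0840 ≈ 8.25 years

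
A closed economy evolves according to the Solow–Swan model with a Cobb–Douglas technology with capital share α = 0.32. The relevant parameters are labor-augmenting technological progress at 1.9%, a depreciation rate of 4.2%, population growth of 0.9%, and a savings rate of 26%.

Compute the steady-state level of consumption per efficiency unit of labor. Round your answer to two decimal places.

c* ≈ 1.37

In steady state, investment equals break-even investment: s·k^α = (n + g + δ)·k.
Dividing both sides by k: k^(1−α) = s / (n + g + δ).
k^0.68 = 0.26 / (0.009 + 0.019 + 0.042) = 0.26 / 0.070 = 3.7143
k* = 3.7143^(1/0.68) ≈ 6.8874
y* = (k*)^α = 6.8874^0.32 ≈ 1.8543
c* = (1 − s)·y* = (1 − 0.26) × 1.8543 ≈ 1.3722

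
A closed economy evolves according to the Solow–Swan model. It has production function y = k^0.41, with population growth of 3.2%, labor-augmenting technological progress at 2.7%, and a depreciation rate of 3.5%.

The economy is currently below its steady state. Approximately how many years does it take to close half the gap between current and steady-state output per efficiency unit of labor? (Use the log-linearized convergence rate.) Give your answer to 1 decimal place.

half-life ≈ 12.5 years

Near the steady state the convergence rate is λ = (1 − α)(n + g + δ).
λ = (1 − 0.41) × 0.094 = 0.59 × 0.094 = 0.05546
Half-life = ln 2 / λ = 0.6931 / 0.05546 ≈ 12.50 years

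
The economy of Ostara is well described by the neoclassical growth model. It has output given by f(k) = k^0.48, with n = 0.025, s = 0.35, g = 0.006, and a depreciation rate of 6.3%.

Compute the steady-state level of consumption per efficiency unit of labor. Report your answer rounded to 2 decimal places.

In steady state, investment equals break-even investment: s·k^α = (n + g + δ)·k.
Rearranging, k^(1−α) = s / (n + g + δ).
k^0.52 = 0.35 / (0.025 + 0.006 + 0.063) = 0.35 / 0.094 = 3.7234
k* = 3.7234^(1/0.52) ≈ 12.5303
y* = (k*)^α = 12.5303^0.48 ≈ 3.3653
c* = (1 − s)·y* = (1 − 0.35) × 3.3653 ≈ 2.1874

c* = 2.19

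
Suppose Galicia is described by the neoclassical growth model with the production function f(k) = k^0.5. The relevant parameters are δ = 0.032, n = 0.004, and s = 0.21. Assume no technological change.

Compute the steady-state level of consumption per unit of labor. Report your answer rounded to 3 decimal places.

At the steady state, Δk = 0, so s·k^α = (n + δ)·k.
Rearranging, k^(1−α) = s / (n + δ).
k^0.5 = 0.21 / (0.004 + 0.032) = 0.21 / 0.036 = 5.8333
k* = 5.8333^(1/0.5) ≈ 34.0274
y* = (k*)^α = 34.0274^0.5 ≈ 5.8333
c* = (1 − s)·y* = (1 − 0.21) × 5.8333 ≈ 4.6083

c* ≈ 4.608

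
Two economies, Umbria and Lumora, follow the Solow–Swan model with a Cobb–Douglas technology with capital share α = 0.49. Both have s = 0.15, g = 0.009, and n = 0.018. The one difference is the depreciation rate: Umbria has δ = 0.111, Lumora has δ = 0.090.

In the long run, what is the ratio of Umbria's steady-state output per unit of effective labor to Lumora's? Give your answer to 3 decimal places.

Steady-state y* = [s/(n + g + δ)]^(α/(1−α)), so the ratio is [ (s_U/(n + g + δ)_U) / (s_L/(n + g + δ)_L) ]^0.9608.
s_U/(n + g + δ)_U = 0.15/0.138 = 1.0870; s_L/(n + g + δ)_L = 0.15/0.117 = 1.2821.
Ratio = (1.0870/1.2821)^0.9608 = 0.8478^0.9608 ≈ 0.8533

ratio ≈ 0.853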